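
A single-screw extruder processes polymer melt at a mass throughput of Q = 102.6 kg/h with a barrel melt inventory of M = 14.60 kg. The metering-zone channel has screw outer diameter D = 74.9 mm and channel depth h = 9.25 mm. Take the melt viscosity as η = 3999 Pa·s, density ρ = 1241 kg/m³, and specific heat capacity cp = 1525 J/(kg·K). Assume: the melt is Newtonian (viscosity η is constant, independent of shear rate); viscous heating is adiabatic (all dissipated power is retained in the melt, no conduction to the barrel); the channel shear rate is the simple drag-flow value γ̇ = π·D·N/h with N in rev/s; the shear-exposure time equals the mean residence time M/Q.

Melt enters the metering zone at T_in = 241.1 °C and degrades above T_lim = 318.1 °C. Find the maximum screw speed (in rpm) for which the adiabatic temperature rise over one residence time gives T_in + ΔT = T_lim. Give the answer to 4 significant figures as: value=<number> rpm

Throughput in SI: Q_s = 102.6 kg/h ÷ 3600 s/h = 0.0285 kg/s
t_res = M / Q_s = 14.60 / 0.0285 = 512.281 s
D = 74.9 mm = 0.0749 m;  h = 9.25 mm = 0.00925 m
ΔT_a = T_lim − T_in = 318.1 − 241.1 = 77 K
γ̇_max² = ΔT_a·ρ·cp/(η·t_res) = 77·1241·1525/(3999·512.281) = 71.1333 s⁻²
γ̇_max = √71.1333 = 8.43406 s⁻¹
N_max = γ̇_max h / (πD) = 8.43406·0.00925/(π·0.0749) = 0.331548 rev/s → ×60 = 19.8929 rpm

value=19.89 rpm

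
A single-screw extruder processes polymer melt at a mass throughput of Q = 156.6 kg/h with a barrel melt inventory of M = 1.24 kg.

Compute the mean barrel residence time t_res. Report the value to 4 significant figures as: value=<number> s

value=28.51 s

Throughput in SI: Q_s = 156.6 kg/h ÷ 3600 s/h = 0.0435 kg/s
Mean residence time: t_res = M/Q_s = 1.24 kg / 0.0435 kg/s = 28.5057 s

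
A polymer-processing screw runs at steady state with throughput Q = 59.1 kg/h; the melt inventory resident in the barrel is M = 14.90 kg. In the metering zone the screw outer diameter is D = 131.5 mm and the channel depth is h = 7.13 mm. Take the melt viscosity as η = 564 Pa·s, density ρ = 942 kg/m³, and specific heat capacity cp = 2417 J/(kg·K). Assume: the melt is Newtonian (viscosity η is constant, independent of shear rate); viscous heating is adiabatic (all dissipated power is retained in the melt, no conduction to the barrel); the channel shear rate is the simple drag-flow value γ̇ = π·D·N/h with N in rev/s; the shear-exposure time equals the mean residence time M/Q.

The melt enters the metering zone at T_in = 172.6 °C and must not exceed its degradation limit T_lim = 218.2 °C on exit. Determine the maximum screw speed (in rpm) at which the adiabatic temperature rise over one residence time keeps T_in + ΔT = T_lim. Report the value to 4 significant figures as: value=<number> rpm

Throughput in SI: Q_s = 59.1 kg/h ÷ 3600 s/h = 0.0164167 kg/s
t_res = M / Q_s = 14.90 / 0.0164167 = 907.614 s
D = 131.5 mm = 0.1315 m;  h = 7.13 mm = 0.00713 m
Allowable rise: ΔT_a = T_lim − T_in = 218.2 − 172.6 = 45.6 K
Invert ΔT = ηγ̇²t_res/(ρcp) for γ̇: γ̇_max² = ΔT_a ρ cp / (η t_res) = 45.6·942·2417 / (564·907.614) = 202.821 s⁻²
γ̇_max = sqrt(202.821) = 14.2415 s⁻¹
Solve γ̇ = πDN/h for N: N_max = γ̇_max·h/(π·D) = 14.2415 × 0.00713 / (π × 0.1315) = 0.245793 rev/s = 14.7476 rpm

value=14.75 rpm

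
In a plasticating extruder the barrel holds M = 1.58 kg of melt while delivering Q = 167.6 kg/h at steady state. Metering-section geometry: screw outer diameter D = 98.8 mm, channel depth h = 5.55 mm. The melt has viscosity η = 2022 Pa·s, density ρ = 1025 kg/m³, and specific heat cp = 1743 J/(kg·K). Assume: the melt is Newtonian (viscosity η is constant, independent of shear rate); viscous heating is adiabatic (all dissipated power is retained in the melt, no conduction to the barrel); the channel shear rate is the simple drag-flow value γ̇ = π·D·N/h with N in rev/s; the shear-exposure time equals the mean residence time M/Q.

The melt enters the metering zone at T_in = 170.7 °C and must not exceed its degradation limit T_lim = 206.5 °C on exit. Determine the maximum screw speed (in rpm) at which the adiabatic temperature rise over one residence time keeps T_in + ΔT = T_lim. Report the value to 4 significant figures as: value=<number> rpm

Convert throughput: Q = 167.6 kg/h = 167.6/3600 = 0.0465556 kg/s
t_res = M / Q_s = 1.58 ÷ 0.0465556 = 33.9379 s
Geometry in SI: D = 98.8 mm → 0.0988 m, h = 5.55 mm → 0.00555 m
ΔT_a = T_lim − T_in = 206.5 − 170.7 = 35.8 K
γ̇_max² = ΔT_a·ρ·cp / (η·t_res) = [35.8 × 1025 × 1743] / [2022 × 33.9379] = 932.046 s⁻²
Take the square root: γ̇_max = √(932.046) = 30.5294 s⁻¹
N_max = γ̇_max h / (πD) = 30.5294·0.00555/(π·0.0988) = 0.54589 rev/s → ×60 = 32.7534 rpm

value=32.75 rpm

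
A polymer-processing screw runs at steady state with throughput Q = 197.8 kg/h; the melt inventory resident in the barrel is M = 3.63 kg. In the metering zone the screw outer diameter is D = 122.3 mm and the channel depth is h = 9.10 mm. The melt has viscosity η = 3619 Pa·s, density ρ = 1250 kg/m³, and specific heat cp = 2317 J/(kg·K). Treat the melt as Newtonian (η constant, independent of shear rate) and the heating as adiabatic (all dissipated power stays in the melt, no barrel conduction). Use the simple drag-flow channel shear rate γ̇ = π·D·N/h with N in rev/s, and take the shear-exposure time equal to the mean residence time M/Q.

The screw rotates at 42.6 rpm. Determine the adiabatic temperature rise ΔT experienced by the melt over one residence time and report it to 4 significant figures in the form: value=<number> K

value=74.19 K

Convert throughput: Q = 197.8 kg/h = 197.8/3600 = 0.0549444 kg/s
Mean residence time: t_res = M/Q_s = 3.63 kg / 0.0549444 kg/s = 66.0667 s
Convert to SI: D = 0.1223 m, h = 0.0091 m, N = 42.6/60 = 0.71 rev/s
γ̇ = π D N / h = (π)(0.1223)(0.71) / 0.0091 = 29.9774 s⁻¹
ΔT = η·γ̇²·t_res / (ρ·cp) = 3619 · (29.9774)² · 66.0667 / (1250 · 2317) = 74.186 K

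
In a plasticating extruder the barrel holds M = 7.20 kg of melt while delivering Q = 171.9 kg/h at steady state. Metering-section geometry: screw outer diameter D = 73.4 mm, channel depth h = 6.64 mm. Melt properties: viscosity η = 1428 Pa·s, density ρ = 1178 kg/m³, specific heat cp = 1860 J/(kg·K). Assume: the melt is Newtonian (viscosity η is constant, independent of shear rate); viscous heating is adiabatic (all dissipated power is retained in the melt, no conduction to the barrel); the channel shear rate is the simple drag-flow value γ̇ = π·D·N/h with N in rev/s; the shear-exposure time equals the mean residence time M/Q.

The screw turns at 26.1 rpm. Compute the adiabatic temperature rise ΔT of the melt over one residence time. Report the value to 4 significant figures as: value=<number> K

value=22.43 K

Convert throughput: Q = 171.9 kg/h = 171.9/3600 = 0.04775 kg/s
Mean residence time: t_res = M/Q_s = 7.20 kg / 0.04775 kg/s = 150.785 s
Geometry in metres: D = 73.4 mm → 0.0734 m, h = 6.64 mm → 0.00664 m; screw speed N = 26.1 rpm = 0.435 rev/s
Shear rate: γ̇ = πDN/h = π·0.0734·0.435/0.00664 = 15.1066 s⁻¹
Adiabatic rise: ΔT = η γ̇² t_res / (ρ cp) = 1428·(15.1066)²·150.785 / (1178·1860) = 22.4266 K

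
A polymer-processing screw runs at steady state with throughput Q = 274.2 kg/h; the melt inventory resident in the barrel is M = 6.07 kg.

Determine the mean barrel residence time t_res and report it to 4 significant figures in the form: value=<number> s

value=79.69 s

Convert throughput: Q = 274.2 kg/h = 274.2/3600 = 0.0761667 kg/s
Mean residence time: t_res = M/Q_s = 6.07 kg / 0.0761667 kg/s = 79.6937 s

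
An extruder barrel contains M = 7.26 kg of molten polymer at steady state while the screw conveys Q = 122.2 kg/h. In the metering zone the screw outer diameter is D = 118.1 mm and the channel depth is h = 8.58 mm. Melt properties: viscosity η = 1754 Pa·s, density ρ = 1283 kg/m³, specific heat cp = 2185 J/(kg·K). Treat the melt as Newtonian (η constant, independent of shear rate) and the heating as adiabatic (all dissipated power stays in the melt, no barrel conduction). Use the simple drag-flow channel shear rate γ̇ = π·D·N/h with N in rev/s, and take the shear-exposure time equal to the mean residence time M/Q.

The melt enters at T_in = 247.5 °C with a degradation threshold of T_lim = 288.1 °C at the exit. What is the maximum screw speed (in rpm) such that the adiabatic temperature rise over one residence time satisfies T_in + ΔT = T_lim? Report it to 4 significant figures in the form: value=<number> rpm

value=24.17 rpm

Q_s = Q / 3600 = 122.2 / 3600 = 0.0339444 kg/s
t_res = M / Q_s = 7.26 / 0.0339444 = 213.879 s
Convert to metres: D = 0.1181 m, h = 0.00858 m
ΔT_a = T_lim − T_in = 288.1 − 247.5 = 40.6 K
γ̇_max² = ΔT_a·ρ·cp/(η·t_res) = 40.6·1283·2185/(1754·213.879) = 303.394 s⁻²
γ̇_max = sqrt(303.394) = 17.4182 s⁻¹
N_max = γ̇_max·h / (π·D) = 17.4182 · 0.00858 / (π · 0.1181) = 0.402801 rev/s = 24.1681 rpm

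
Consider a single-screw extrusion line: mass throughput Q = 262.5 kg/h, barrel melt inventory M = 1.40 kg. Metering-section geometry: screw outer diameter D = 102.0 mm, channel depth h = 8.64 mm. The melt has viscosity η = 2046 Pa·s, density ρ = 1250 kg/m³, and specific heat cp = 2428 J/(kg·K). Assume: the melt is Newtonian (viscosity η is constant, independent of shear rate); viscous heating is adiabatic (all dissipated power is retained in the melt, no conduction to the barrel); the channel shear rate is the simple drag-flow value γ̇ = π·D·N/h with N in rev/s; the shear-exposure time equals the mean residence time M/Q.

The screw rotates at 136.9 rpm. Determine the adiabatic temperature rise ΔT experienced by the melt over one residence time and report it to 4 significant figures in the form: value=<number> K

value=92.69 K

Q_s = Q / 3600 = 262.5 / 3600 = 0.0729167 kg/s
Mean residence time: t_res = M/Q_s = 1.40 kg / 0.0729167 kg/s = 19.2 s
D = 102.0 mm = 0.102 m;  h = 8.64 mm = 0.00864 m;  N = 136.9 rpm / 60 = 2.28167 rev/s
Shear rate: γ̇ = πDN/h = π·0.102·2.28167/0.00864 = 84.623 s⁻¹
ΔT = η·γ̇²·t_res / (ρ·cp) = 2046 · (84.623)² · 19.2 / (1250 · 2428) = 92.6884 K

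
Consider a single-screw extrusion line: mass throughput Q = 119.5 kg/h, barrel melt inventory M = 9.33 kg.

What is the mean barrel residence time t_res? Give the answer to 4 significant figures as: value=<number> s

value=281.1 s

Throughput in SI: Q_s = 119.5 kg/h ÷ 3600 s/h = 0.0331944 kg/s
t_res = M / Q_s = 9.33 ÷ 0.0331944 = 281.071 s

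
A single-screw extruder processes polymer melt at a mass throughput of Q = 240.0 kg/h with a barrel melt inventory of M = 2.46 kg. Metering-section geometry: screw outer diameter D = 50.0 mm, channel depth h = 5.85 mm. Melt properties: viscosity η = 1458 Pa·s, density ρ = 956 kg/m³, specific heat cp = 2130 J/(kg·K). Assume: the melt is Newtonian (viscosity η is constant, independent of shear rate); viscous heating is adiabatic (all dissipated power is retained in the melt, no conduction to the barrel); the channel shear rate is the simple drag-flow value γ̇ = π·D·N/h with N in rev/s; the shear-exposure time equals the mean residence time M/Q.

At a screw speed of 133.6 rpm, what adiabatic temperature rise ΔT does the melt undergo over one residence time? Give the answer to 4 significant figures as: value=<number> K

value=94.45 K

Throughput in SI: Q_s = 240.0 kg/h ÷ 3600 s/h = 0.0666667 kg/s
t_res = M / Q_s = 2.46 / 0.0666667 = 36.9 s
Geometry in metres: D = 50.0 mm → 0.05 m, h = 5.85 mm → 0.00585 m; screw speed N = 133.6 rpm = 2.22667 rev/s
γ̇ = π D N / h = (π)(0.05)(2.22667) / 0.00585 = 59.7887 s⁻¹
ΔT = η·γ̇²·t_res / (ρ·cp) = 1458 · (59.7887)² · 36.9 / (956 · 2130) = 94.4463 K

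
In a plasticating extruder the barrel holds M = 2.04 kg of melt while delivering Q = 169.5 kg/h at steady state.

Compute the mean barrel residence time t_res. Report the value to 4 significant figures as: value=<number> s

value=43.33 s

Q_s = Q / 3600 = 169.5 / 3600 = 0.0470833 kg/s
Mean residence time: t_res = M/Q_s = 2.04 kg / 0.0470833 kg/s = 43.3274 s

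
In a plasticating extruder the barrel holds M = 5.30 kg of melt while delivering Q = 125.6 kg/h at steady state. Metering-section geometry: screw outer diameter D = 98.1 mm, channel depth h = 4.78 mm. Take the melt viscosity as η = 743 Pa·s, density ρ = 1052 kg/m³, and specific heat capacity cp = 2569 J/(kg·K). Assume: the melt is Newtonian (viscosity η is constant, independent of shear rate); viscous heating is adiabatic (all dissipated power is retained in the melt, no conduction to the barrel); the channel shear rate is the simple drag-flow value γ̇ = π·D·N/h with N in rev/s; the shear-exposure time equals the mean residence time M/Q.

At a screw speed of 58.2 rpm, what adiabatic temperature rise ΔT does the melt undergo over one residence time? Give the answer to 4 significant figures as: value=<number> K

value=163.4 K

Throughput in SI: Q_s = 125.6 kg/h ÷ 3600 s/h = 0.0348889 kg/s
t_res = M / Q_s = 5.30 / 0.0348889 = 151.911 s
Geometry in metres: D = 98.1 mm → 0.0981 m, h = 4.78 mm → 0.00478 m; screw speed N = 58.2 rpm = 0.97 rev/s
γ̇ = π D N / h = (π)(0.0981)(0.97) / 0.00478 = 62.5407 s⁻¹
ΔT = η·γ̇²·t_res/(ρ·cp) = [743 × 62.5407² × 151.911] / [1052 × 2569] = 163.352 K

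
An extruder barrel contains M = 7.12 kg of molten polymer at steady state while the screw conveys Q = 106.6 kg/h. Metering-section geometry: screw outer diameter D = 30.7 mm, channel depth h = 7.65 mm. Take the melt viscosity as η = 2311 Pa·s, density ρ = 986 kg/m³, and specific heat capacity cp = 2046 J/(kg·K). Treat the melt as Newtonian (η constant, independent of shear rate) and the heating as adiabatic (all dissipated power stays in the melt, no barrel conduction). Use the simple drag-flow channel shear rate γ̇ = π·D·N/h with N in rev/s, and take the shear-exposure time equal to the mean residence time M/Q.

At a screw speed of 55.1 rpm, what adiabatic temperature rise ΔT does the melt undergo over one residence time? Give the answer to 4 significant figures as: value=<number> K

value=36.92 K

Convert throughput: Q = 106.6 kg/h = 106.6/3600 = 0.0296111 kg/s
Mean residence time: t_res = M/Q_s = 7.12 kg / 0.0296111 kg/s = 240.45 s
D = 30.7 mm = 0.0307 m;  h = 7.65 mm = 0.00765 m;  N = 55.1 rpm / 60 = 0.918333 rev/s
γ̇ = π D N / h = (π)(0.0307)(0.918333) / 0.00765 = 11.5778 s⁻¹
Adiabatic rise: ΔT = η γ̇² t_res / (ρ cp) = 2311·(11.5778)²·240.45 / (986·2046) = 36.923 K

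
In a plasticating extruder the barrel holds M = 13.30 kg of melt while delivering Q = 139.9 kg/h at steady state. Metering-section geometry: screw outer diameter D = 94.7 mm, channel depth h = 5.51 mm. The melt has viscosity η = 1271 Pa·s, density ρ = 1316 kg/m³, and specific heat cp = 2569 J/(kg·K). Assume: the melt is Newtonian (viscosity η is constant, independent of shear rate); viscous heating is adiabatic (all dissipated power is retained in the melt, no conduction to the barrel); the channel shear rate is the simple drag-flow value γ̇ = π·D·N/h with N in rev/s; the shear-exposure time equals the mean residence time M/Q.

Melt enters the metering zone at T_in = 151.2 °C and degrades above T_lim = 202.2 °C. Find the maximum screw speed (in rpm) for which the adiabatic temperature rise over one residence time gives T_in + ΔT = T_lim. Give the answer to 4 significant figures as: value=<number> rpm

value=22.12 rpm

Q_s = Q / 3600 = 139.9 / 3600 = 0.0388611 kg/s
Mean residence time: t_res = M/Q_s = 13.30 kg / 0.0388611 kg/s = 342.244 s
Convert to metres: D = 0.0947 m, h = 0.00551 m
ΔT_a = T_lim − T_in = 202.2 − 151.2 = 51 K
γ̇_max² = ΔT_a·ρ·cp/(η·t_res) = 51·1316·2569/(1271·342.244) = 396.377 s⁻²
Take the square root: γ̇_max = √(396.377) = 19.9092 s⁻¹
Solve γ̇ = πDN/h for N: N_max = γ̇_max·h/(π·D) = 19.9092 × 0.00551 / (π × 0.0947) = 0.368728 rev/s = 22.1237 rpm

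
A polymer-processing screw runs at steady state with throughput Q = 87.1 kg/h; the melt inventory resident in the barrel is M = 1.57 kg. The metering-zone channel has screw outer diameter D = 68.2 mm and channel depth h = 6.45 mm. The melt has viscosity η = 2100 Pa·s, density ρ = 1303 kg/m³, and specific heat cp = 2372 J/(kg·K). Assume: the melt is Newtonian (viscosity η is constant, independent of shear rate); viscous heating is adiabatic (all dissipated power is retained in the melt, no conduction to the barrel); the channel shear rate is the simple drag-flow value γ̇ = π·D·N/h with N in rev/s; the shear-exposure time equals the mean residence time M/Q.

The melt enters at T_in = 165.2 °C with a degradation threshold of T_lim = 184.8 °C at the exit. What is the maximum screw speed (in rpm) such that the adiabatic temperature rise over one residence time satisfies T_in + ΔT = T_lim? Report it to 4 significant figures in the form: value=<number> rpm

Q_s = Q / 3600 = 87.1 / 3600 = 0.0241944 kg/s
Mean residence time: t_res = M/Q_s = 1.57 kg / 0.0241944 kg/s = 64.8909 s
D = 68.2 mm = 0.0682 m;  h = 6.45 mm = 0.00645 m
Allowable rise: ΔT_a = T_lim − T_in = 184.8 − 165.2 = 19.6 K
γ̇_max² = ΔT_a·ρ·cp/(η·t_res) = 19.6·1303·2372/(2100·64.8909) = 444.541 s⁻²
γ̇_max = sqrt(444.541) = 21.0841 s⁻¹
Solve γ̇ = πDN/h for N: N_max = γ̇_max·h/(π·D) = 21.0841 × 0.00645 / (π × 0.0682) = 0.634719 rev/s = 38.0831 rpm

value=38.08 rpm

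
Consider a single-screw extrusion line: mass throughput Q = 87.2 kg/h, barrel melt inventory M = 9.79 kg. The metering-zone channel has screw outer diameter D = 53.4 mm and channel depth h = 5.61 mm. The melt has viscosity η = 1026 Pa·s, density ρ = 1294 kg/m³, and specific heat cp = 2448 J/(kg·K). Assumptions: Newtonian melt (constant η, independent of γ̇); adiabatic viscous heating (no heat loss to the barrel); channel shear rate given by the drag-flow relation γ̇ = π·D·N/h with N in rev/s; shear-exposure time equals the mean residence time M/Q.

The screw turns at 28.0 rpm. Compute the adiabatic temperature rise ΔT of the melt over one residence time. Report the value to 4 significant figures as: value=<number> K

Throughput in SI: Q_s = 87.2 kg/h ÷ 3600 s/h = 0.0242222 kg/s
t_res = M / Q_s = 9.79 / 0.0242222 = 404.174 s
Convert to SI: D = 0.0534 m, h = 0.00561 m, N = 28.0/60 = 0.466667 rev/s
Shear rate: γ̇ = πDN/h = π·0.0534·0.466667/0.00561 = 13.9552 s⁻¹
ΔT = η·γ̇²·t_res / (ρ·cp) = 1026 · (13.9552)² · 404.174 / (1294 · 2448) = 25.4941 K

value=25.49 K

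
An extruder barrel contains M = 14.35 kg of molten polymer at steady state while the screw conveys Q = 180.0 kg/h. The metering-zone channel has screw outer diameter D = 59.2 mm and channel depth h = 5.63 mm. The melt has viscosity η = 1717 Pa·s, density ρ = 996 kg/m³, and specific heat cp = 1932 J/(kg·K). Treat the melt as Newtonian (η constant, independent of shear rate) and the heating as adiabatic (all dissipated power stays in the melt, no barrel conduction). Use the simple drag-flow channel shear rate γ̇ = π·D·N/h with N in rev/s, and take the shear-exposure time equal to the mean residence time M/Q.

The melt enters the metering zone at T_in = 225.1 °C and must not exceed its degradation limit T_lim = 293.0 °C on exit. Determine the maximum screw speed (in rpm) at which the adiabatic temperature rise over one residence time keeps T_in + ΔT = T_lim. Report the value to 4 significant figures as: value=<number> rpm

Q_s = Q / 3600 = 180.0 / 3600 = 0.05 kg/s
Mean residence time: t_res = M/Q_s = 14.35 kg / 0.05 kg/s = 287 s
Convert to metres: D = 0.0592 m, h = 0.00563 m
ΔT_a = T_lim − T_in = 293.0 °C − 225.1 °C = 67.9 K
γ̇_max² = ΔT_a·ρ·cp/(η·t_res) = 67.9·996·1932/(1717·287) = 265.145 s⁻²
γ̇_max = sqrt(265.145) = 16.2833 s⁻¹
N_max = γ̇_max·h / (π·D) = 16.2833 · 0.00563 / (π · 0.0592) = 0.492923 rev/s = 29.5754 rpm

value=29.58 rpm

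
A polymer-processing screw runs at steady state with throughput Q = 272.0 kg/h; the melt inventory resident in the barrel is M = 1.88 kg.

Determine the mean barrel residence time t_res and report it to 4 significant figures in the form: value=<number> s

Convert throughput: Q = 272.0 kg/h = 272.0/3600 = 0.0755556 kg/s
t_res = M / Q_s = 1.88 ÷ 0.0755556 = 24.8824 s

value=24.88 s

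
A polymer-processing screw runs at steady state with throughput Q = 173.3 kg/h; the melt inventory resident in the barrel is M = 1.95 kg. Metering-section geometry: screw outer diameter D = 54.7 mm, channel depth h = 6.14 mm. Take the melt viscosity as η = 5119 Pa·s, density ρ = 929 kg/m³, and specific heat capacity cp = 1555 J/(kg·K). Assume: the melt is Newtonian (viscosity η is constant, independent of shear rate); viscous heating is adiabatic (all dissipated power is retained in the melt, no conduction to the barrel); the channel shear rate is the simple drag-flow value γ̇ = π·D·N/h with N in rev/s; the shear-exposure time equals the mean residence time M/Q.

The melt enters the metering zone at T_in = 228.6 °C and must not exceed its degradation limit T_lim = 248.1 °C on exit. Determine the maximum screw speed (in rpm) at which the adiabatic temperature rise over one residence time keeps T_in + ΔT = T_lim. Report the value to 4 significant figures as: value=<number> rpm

value=24.99 rpm

Throughput in SI: Q_s = 173.3 kg/h ÷ 3600 s/h = 0.0481389 kg/s
t_res = M / Q_s = 1.95 / 0.0481389 = 40.5078 s
Geometry in SI: D = 54.7 mm → 0.0547 m, h = 6.14 mm → 0.00614 m
Allowable rise: ΔT_a = T_lim − T_in = 248.1 − 228.6 = 19.5 K
γ̇_max² = ΔT_a·ρ·cp/(η·t_res) = 19.5·929·1555/(5119·40.5078) = 135.849 s⁻²
γ̇_max = sqrt(135.849) = 11.6554 s⁻¹
N_max = γ̇_max·h / (π·D) = 11.6554 · 0.00614 / (π · 0.0547) = 0.416447 rev/s = 24.9868 rpm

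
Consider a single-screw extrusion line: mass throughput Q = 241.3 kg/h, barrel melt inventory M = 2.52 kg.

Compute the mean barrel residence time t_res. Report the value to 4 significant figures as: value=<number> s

Q_s = Q / 3600 = 241.3 / 3600 = 0.0670278 kg/s
t_res = M / Q_s = 2.52 / 0.0670278 = 37.5964 s

value=37.60 s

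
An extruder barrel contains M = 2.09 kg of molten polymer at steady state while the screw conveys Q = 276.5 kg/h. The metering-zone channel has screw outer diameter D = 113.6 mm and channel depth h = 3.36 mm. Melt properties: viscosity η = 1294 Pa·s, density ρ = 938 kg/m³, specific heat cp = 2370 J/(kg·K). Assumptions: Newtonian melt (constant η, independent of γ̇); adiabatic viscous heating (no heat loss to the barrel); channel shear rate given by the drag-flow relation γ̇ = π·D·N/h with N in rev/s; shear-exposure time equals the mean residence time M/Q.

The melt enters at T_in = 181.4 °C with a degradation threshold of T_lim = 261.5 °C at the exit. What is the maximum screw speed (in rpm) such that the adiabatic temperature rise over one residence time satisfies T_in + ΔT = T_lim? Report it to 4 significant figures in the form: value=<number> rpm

value=40.17 rpm

Convert throughput: Q = 276.5 kg/h = 276.5/3600 = 0.0768056 kg/s
t_res = M / Q_s = 2.09 / 0.0768056 = 27.2116 s
Geometry in SI: D = 113.6 mm → 0.1136 m, h = 3.36 mm → 0.00336 m
Allowable rise: ΔT_a = T_lim − T_in = 261.5 − 181.4 = 80.1 K
γ̇_max² = ΔT_a·ρ·cp / (η·t_res) = [80.1 × 938 × 2370] / [1294 × 27.2116] = 5057.03 s⁻²
γ̇_max = sqrt(5057.03) = 71.1128 s⁻¹
N_max = γ̇_max h / (πD) = 71.1128·0.00336/(π·0.1136) = 0.669513 rev/s → ×60 = 40.1708 rpm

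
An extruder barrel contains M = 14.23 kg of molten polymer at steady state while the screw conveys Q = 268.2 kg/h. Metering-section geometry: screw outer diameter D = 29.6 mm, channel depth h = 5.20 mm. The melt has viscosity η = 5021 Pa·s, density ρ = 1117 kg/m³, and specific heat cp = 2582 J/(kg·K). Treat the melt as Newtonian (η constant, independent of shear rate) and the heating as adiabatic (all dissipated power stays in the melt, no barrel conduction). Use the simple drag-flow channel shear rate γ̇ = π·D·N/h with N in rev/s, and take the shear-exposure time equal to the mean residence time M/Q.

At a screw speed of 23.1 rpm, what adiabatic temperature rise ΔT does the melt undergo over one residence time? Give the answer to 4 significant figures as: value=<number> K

Q_s = Q / 3600 = 268.2 / 3600 = 0.0745 kg/s
t_res = M / Q_s = 14.23 ÷ 0.0745 = 191.007 s
Convert to SI: D = 0.0296 m, h = 0.0052 m, N = 23.1/60 = 0.385 rev/s
γ̇ = π·D·N / h = π · 0.0296 · 0.385 / 0.0052 = 6.88492 s⁻¹
ΔT = η·γ̇²·t_res/(ρ·cp) = [5021 × 6.88492² × 191.007] / [1117 × 2582] = 15.7626 K

value=15.76 K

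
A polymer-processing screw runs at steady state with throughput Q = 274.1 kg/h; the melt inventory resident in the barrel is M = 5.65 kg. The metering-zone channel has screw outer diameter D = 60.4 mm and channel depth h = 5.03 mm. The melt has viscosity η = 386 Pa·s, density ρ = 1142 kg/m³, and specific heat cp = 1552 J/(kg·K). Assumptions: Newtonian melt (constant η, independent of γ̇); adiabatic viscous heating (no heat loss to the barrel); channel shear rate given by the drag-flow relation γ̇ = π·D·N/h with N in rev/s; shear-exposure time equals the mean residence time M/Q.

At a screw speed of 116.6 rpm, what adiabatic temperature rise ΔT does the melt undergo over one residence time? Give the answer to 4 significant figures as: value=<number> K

value=86.86 K

Throughput in SI: Q_s = 274.1 kg/h ÷ 3600 s/h = 0.0761389 kg/s
Mean residence time: t_res = M/Q_s = 5.65 kg / 0.0761389 kg/s = 74.2065 s
Geometry in metres: D = 60.4 mm → 0.0604 m, h = 5.03 mm → 0.00503 m; screw speed N = 116.6 rpm = 1.94333 rev/s
γ̇ = π·D·N / h = π · 0.0604 · 1.94333 / 0.00503 = 73.3105 s⁻¹
ΔT = η·γ̇²·t_res / (ρ·cp) = 386 · (73.3105)² · 74.2065 / (1142 · 1552) = 86.8568 K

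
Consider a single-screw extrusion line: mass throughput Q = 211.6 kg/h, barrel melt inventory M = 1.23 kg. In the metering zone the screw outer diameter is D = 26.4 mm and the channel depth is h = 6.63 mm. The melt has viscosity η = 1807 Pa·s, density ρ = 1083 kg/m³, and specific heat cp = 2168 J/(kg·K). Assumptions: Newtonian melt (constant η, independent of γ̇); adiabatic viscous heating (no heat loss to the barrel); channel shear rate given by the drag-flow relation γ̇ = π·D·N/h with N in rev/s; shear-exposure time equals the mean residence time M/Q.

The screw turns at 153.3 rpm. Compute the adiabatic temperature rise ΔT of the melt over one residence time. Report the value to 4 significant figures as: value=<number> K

value=16.45 K

Convert throughput: Q = 211.6 kg/h = 211.6/3600 = 0.0587778 kg/s
t_res = M / Q_s = 1.23 ÷ 0.0587778 = 20.9263 s
Convert to SI: D = 0.0264 m, h = 0.00663 m, N = 153.3/60 = 2.555 rev/s
γ̇ = π·D·N / h = π · 0.0264 · 2.555 / 0.00663 = 31.9618 s⁻¹
ΔT = η·γ̇²·t_res / (ρ·cp) = 1807 · (31.9618)² · 20.9263 / (1083 · 2168) = 16.4522 K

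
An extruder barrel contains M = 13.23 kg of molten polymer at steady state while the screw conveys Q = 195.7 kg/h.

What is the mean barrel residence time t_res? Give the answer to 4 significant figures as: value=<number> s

Convert throughput: Q = 195.7 kg/h = 195.7/3600 = 0.0543611 kg/s
t_res = M / Q_s = 13.23 / 0.0543611 = 243.373 s

value=243.4 s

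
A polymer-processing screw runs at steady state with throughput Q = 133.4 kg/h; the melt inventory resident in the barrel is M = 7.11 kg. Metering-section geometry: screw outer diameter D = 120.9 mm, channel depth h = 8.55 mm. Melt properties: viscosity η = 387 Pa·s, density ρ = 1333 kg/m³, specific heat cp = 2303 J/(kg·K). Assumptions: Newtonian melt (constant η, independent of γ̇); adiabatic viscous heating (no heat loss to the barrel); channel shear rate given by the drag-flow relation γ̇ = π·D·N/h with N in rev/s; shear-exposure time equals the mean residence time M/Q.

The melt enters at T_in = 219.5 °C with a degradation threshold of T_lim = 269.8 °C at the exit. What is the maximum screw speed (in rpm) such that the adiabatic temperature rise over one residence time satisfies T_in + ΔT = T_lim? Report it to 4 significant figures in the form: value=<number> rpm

value=61.59 rpm

Throughput in SI: Q_s = 133.4 kg/h ÷ 3600 s/h = 0.0370556 kg/s
t_res = M / Q_s = 7.11 / 0.0370556 = 191.874 s
Geometry in SI: D = 120.9 mm → 0.1209 m, h = 8.55 mm → 0.00855 m
ΔT_a = T_lim − T_in = 269.8 − 219.5 = 50.3 K
Invert ΔT = ηγ̇²t_res/(ρcp) for γ̇: γ̇_max² = ΔT_a ρ cp / (η t_res) = 50.3·1333·2303 / (387·191.874) = 2079.53 s⁻²
γ̇_max = sqrt(2079.53) = 45.6018 s⁻¹
Solve γ̇ = πDN/h for N: N_max = γ̇_max·h/(π·D) = 45.6018 × 0.00855 / (π × 0.1209) = 1.02653 rev/s = 61.5919 rpm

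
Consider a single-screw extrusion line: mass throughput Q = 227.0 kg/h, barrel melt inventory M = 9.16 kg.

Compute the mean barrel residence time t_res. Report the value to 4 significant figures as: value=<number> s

Convert throughput: Q = 227.0 kg/h = 227.0/3600 = 0.0630556 kg/s
Mean residence time: t_res = M/Q_s = 9.16 kg / 0.0630556 kg/s = 145.269 s

value=145.3 s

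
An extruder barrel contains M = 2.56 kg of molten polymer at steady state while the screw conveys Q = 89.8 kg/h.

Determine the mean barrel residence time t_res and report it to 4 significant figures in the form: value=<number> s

value=102.6 s

Q_s = Q / 3600 = 89.8 / 3600 = 0.0249444 kg/s
t_res = M / Q_s = 2.56 / 0.0249444 = 102.628 s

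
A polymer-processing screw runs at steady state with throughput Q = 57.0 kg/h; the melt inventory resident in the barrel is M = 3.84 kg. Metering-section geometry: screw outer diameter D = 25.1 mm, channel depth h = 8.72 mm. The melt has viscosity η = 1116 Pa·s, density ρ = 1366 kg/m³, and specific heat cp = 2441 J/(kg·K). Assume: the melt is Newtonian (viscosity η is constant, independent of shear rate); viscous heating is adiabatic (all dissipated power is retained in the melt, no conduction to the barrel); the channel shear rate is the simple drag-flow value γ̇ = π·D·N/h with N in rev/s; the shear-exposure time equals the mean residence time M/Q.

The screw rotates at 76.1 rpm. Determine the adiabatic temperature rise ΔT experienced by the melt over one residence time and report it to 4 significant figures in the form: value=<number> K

Q_s = Q / 3600 = 57.0 / 3600 = 0.0158333 kg/s
t_res = M / Q_s = 3.84 ÷ 0.0158333 = 242.526 s
D = 25.1 mm = 0.0251 m;  h = 8.72 mm = 0.00872 m;  N = 76.1 rpm / 60 = 1.26833 rev/s
γ̇ = π D N / h = (π)(0.0251)(1.26833) / 0.00872 = 11.4694 s⁻¹
Adiabatic rise: ΔT = η γ̇² t_res / (ρ cp) = 1116·(11.4694)²·242.526 / (1366·2441) = 10.6779 K

value=10.68 K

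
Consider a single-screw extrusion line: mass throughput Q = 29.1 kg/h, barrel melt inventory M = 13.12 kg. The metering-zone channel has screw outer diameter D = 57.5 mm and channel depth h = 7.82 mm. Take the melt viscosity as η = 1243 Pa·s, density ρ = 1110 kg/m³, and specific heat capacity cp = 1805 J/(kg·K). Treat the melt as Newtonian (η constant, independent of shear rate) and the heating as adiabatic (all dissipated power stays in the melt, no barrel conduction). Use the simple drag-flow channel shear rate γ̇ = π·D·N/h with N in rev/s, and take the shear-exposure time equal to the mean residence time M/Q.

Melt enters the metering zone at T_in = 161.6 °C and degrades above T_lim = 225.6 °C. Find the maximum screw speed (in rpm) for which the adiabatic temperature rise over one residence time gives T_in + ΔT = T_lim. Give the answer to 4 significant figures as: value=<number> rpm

Convert throughput: Q = 29.1 kg/h = 29.1/3600 = 0.00808333 kg/s
t_res = M / Q_s = 13.12 ÷ 0.00808333 = 1623.09 s
Convert to metres: D = 0.0575 m, h = 0.00782 m
Allowable rise: ΔT_a = T_lim − T_in = 225.6 − 161.6 = 64 K
γ̇_max² = ΔT_a·ρ·cp/(η·t_res) = 64·1110·1805/(1243·1623.09) = 63.5573 s⁻²
γ̇_max = √63.5573 = 7.97229 s⁻¹
Solve γ̇ = πDN/h for N: N_max = γ̇_max·h/(π·D) = 7.97229 × 0.00782 / (π × 0.0575) = 0.345121 rev/s = 20.7073 rpm

value=20.71 rpm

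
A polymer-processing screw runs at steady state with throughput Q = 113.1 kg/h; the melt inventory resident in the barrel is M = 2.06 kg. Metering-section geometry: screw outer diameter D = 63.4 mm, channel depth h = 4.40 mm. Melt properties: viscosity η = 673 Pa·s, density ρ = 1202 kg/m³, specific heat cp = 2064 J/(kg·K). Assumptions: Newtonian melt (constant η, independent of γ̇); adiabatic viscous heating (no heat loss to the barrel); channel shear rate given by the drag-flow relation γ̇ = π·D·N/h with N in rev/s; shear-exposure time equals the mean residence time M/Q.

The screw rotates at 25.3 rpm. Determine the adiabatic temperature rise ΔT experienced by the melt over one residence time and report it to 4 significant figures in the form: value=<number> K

value=6.481 K

Throughput in SI: Q_s = 113.1 kg/h ÷ 3600 s/h = 0.0314167 kg/s
Mean residence time: t_res = M/Q_s = 2.06 kg / 0.0314167 kg/s = 65.5703 s
Geometry in metres: D = 63.4 mm → 0.0634 m, h = 4.40 mm → 0.0044 m; screw speed N = 25.3 rpm = 0.421667 rev/s
γ̇ = π D N / h = (π)(0.0634)(0.421667) / 0.0044 = 19.0878 s⁻¹
Adiabatic rise: ΔT = η γ̇² t_res / (ρ cp) = 673·(19.0878)²·65.5703 / (1202·2064) = 6.48066 K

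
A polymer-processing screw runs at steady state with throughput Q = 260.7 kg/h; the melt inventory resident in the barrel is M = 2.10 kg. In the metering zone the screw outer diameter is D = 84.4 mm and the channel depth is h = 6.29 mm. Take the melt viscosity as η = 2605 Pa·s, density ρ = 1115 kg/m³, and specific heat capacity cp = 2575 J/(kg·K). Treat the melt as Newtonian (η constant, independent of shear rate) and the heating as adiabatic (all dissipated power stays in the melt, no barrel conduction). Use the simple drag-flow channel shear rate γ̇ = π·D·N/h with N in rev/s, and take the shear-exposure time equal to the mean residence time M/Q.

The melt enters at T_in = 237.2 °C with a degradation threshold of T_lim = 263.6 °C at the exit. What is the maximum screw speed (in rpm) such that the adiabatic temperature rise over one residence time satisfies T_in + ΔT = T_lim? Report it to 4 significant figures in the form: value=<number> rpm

value=45.09 rpm

Throughput in SI: Q_s = 260.7 kg/h ÷ 3600 s/h = 0.0724167 kg/s
t_res = M / Q_s = 2.10 / 0.0724167 = 28.9988 s
Geometry in SI: D = 84.4 mm → 0.0844 m, h = 6.29 mm → 0.00629 m
Allowable rise: ΔT_a = T_lim − T_in = 263.6 − 237.2 = 26.4 K
γ̇_max² = ΔT_a·ρ·cp / (η·t_res) = [26.4 × 1115 × 2575] / [2605 × 28.9988] = 1003.38 s⁻²
γ̇_max = sqrt(1003.38) = 31.6763 s⁻¹
N_max = γ̇_max h / (πD) = 31.6763·0.00629/(π·0.0844) = 0.751436 rev/s → ×60 = 45.0862 rpm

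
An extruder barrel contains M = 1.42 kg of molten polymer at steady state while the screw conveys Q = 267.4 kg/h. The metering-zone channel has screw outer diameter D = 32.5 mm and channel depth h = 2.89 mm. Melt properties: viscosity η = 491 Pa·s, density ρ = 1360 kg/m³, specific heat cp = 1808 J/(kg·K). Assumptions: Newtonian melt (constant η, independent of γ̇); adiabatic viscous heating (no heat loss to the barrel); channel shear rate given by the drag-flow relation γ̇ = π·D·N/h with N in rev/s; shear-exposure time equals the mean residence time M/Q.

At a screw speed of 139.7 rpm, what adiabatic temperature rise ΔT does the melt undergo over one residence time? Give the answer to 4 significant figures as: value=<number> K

Throughput in SI: Q_s = 267.4 kg/h ÷ 3600 s/h = 0.0742778 kg/s
Mean residence time: t_res = M/Q_s = 1.42 kg / 0.0742778 kg/s = 19.1174 s
Convert to SI: D = 0.0325 m, h = 0.00289 m, N = 139.7/60 = 2.32833 rev/s
Shear rate: γ̇ = πDN/h = π·0.0325·2.32833/0.00289 = 82.2585 s⁻¹
Adiabatic rise: ΔT = η γ̇² t_res / (ρ cp) = 491·(82.2585)²·19.1174 / (1360·1808) = 25.8306 K

value=25.83 K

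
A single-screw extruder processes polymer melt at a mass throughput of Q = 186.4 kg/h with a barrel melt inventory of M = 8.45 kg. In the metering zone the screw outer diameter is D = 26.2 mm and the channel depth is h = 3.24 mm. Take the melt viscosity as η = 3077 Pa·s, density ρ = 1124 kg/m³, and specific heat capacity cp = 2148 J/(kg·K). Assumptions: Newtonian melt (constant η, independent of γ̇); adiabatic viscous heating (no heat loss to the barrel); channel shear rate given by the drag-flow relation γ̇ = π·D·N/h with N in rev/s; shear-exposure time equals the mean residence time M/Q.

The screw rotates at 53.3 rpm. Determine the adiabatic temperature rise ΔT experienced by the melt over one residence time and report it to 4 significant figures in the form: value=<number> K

Throughput in SI: Q_s = 186.4 kg/h ÷ 3600 s/h = 0.0517778 kg/s
Mean residence time: t_res = M/Q_s = 8.45 kg / 0.0517778 kg/s = 163.197 s
Geometry in metres: D = 26.2 mm → 0.0262 m, h = 3.24 mm → 0.00324 m; screw speed N = 53.3 rpm = 0.888333 rev/s
γ̇ = π·D·N / h = π · 0.0262 · 0.888333 / 0.00324 = 22.5674 s⁻¹
ΔT = η·γ̇²·t_res / (ρ·cp) = 3077 · (22.5674)² · 163.197 / (1124 · 2148) = 105.926 K

value=105.9 K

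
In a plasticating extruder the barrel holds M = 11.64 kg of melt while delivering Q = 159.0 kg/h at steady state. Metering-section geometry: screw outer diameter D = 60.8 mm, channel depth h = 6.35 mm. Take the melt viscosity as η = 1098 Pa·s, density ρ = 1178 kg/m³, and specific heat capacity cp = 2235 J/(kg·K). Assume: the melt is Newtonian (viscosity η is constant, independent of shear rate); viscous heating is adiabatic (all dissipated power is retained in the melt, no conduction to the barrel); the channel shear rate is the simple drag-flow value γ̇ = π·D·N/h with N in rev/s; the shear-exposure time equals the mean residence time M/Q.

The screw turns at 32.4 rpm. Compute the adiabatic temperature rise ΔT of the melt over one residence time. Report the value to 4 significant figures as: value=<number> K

value=29.00 K

Throughput in SI: Q_s = 159.0 kg/h ÷ 3600 s/h = 0.0441667 kg/s
t_res = M / Q_s = 11.64 ÷ 0.0441667 = 263.547 s
Convert to SI: D = 0.0608 m, h = 0.00635 m, N = 32.4/60 = 0.54 rev/s
γ̇ = π D N / h = (π)(0.0608)(0.54) / 0.00635 = 16.2433 s⁻¹
ΔT = η·γ̇²·t_res/(ρ·cp) = [1098 × 16.2433² × 263.547] / [1178 × 2235] = 28.9991 K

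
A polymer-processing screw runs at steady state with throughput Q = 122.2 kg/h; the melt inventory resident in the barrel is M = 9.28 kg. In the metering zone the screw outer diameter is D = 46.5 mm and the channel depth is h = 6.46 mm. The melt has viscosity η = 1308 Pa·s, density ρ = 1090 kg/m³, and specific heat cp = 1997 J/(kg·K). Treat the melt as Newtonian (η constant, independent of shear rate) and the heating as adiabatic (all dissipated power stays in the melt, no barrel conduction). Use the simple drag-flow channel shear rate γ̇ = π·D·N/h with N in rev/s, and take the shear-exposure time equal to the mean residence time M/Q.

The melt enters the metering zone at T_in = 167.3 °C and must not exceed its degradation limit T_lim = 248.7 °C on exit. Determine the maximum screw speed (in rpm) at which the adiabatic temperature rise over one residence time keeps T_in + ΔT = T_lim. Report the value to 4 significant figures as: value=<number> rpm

Q_s = Q / 3600 = 122.2 / 3600 = 0.0339444 kg/s
t_res = M / Q_s = 9.28 / 0.0339444 = 273.388 s
D = 46.5 mm = 0.0465 m;  h = 6.46 mm = 0.00646 m
ΔT_a = T_lim − T_in = 248.7 °C − 167.3 °C = 81.4 K
γ̇_max² = ΔT_a·ρ·cp/(η·t_res) = 81.4·1090·1997/(1308·273.388) = 495.498 s⁻²
γ̇_max = sqrt(495.498) = 22.2598 s⁻¹
N_max = γ̇_max·h / (π·D) = 22.2598 · 0.00646 / (π · 0.0465) = 0.984353 rev/s = 59.0612 rpm

value=59.06 rpm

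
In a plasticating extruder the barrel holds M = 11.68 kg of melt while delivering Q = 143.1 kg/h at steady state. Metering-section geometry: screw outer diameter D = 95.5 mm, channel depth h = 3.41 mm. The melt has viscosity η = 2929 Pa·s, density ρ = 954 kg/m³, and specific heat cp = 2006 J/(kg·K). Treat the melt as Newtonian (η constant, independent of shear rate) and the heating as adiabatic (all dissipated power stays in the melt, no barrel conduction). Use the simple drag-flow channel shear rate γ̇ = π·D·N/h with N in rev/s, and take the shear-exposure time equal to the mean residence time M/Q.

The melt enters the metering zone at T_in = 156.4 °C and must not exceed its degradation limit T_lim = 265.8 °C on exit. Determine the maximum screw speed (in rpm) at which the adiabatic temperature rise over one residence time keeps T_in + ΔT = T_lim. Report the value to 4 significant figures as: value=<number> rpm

Q_s = Q / 3600 = 143.1 / 3600 = 0.03975 kg/s
t_res = M / Q_s = 11.68 / 0.03975 = 293.836 s
Convert to metres: D = 0.0955 m, h = 0.00341 m
ΔT_a = T_lim − T_in = 265.8 °C − 156.4 °C = 109.4 K
γ̇_max² = ΔT_a·ρ·cp/(η·t_res) = 109.4·954·2006/(2929·293.836) = 243.26 s⁻²
γ̇_max = √243.26 = 15.5968 s⁻¹
N_max = γ̇_max·h / (π·D) = 15.5968 · 0.00341 / (π · 0.0955) = 0.177271 rev/s = 10.6362 rpm

value=10.64 rpm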